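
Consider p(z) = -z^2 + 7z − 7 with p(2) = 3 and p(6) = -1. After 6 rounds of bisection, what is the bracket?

[5.75, 5.8125]

p(4) = 5 > 0, so the root lies in [4, 6]
p(5) = 3 > 0, so the root lies in [5, 6]
p(5.5) = 1.25 > 0, so the root lies in [5.5, 6]
p(5.75) = 0.1875 > 0, so the root lies in [5.75, 6]
p(5.875) = -0.3906 < 0, so the root lies in [5.75, 5.875]
p(5.8125) = -0.0977 < 0, so the root lies in [5.75, 5.8125]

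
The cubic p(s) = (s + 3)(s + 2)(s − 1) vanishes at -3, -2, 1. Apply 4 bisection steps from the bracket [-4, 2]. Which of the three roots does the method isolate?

s = -1 gives p = -4, negative; keep [-1, 2]
s = 0.5 gives p = -4.375, negative; keep [0.5, 2]
s = 1.25 gives p = 3.453125, positive; keep [0.5, 1.25]
s = 0.875 gives p = -1.3926, negative; keep [0.875, 1.25]

1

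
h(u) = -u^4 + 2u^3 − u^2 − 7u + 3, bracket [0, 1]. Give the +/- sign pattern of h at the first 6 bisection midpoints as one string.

-++-+-

m = 0.5, h(m) = -0.5625 (−); new bracket [0, 0.5]
m = 0.25, h(m) = 1.214844 (+); new bracket [0.25, 0.5]
m = 0.375, h(m) = 0.320068 (+); new bracket [0.375, 0.5]
m = 0.4375, h(m) = -0.1231 (−); new bracket [0.375, 0.4375]
m = 0.40625, h(m) = 0.0981 (+); new bracket [0.40625, 0.4375]
m = 0.421875, h(m) = -0.0126 (−); new bracket [0.40625, 0.421875]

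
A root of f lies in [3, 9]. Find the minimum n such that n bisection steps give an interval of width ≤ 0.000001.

23

Width after n steps is 6/2^n. Need 2^n ≥ 6/0.000001 = 6000000.
2^22 = 4194304 < 6000000 ≤ 2^23 = 8388608, so n = 23.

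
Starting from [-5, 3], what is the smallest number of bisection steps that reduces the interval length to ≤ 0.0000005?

24

Width after n steps is 8/2^n. Need 2^n ≥ 8/0.0000005 = 16000000.
2^23 = 8388608 < 16000000 ≤ 2^24 = 16777216, so n = 24.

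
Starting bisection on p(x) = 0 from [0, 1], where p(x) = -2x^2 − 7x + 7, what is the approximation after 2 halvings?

0.75

m = 0.5, p(m) = 3 (+); new bracket [0.5, 1]
m = 0.75, p(m) = 0.625 (+); new bracket [0.75, 1]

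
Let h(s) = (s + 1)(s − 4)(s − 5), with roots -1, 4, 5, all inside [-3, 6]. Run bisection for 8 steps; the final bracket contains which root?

s = 1.5 gives h = 21.875, positive; keep [-3, 1.5]
s = -0.75 gives h = 6.828125, positive; keep [-3, -0.75]
s = -1.875 gives h = -35.341797, negative; keep [-1.875, -0.75]
s = -1.3125 gives h = -10.4797, negative; keep [-1.3125, -0.75]
s = -1.03125 gives h = -0.9483, negative; keep [-1.03125, -0.75]
s = -0.890625 gives h = 3.151, positive; keep [-1.03125, -0.890625]
s = -0.9609375 gives h = 1.1551, positive; keep [-1.03125, -0.9609375]
s = -0.99609375 gives h = 0.117, positive; keep [-1.03125, -0.99609375]

-1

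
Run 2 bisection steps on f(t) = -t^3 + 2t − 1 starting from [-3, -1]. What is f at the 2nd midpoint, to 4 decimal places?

t = -2 gives f = 3, positive; keep [-2, -1]
t = -1.5 gives f = -0.625, negative; keep [-2, -1.5]

-0.6250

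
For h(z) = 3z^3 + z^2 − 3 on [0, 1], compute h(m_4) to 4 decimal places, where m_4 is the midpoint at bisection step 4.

0.3508

h(0.5) = -2.375 < 0, so the root lies in [0.5, 1]
h(0.75) = -1.171875 < 0, so the root lies in [0.75, 1]
h(0.875) = -0.224609 < 0, so the root lies in [0.875, 1]
h(0.9375) = 0.3508 > 0, so the root lies in [0.875, 0.9375]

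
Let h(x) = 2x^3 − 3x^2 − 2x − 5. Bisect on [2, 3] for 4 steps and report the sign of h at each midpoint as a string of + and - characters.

+-+-

midpoint 2.5: h = 2.5 > 0 → [2, 2.5]
midpoint 2.25: h = -1.90625 < 0 → [2.25, 2.5]
midpoint 2.375: h = 0.121094 > 0 → [2.25, 2.375]
midpoint 2.3125: h = -0.9351 < 0 → [2.3125, 2.375]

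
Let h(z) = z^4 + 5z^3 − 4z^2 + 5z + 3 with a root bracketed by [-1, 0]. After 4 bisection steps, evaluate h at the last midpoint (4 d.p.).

h(-0.5) = -1.0625 < 0, so the root lies in [-0.5, 0]
h(-0.25) = 1.425781 > 0, so the root lies in [-0.5, -0.25]
h(-0.375) = 0.318604 > 0, so the root lies in [-0.5, -0.375]
h(-0.4375) = -0.3352 < 0, so the root lies in [-0.4375, -0.375]

-0.3352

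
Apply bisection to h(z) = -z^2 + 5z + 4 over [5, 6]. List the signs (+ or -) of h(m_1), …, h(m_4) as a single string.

+-++

midpoint 5.5: h = 1.25 > 0 → [5.5, 6]
midpoint 5.75: h = -0.3125 < 0 → [5.5, 5.75]
midpoint 5.625: h = 0.484375 > 0 → [5.625, 5.75]
midpoint 5.6875: h = 0.0898 > 0 → [5.6875, 5.75]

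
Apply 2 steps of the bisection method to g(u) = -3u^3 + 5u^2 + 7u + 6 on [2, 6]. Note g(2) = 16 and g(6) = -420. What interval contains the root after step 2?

g(4) = -78 < 0, so the root lies in [2, 4]
g(3) = -9 < 0, so the root lies in [2, 3]

[2, 3]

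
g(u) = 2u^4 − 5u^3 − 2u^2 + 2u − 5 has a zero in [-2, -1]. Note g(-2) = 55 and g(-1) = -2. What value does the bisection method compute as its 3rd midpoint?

-1.125

midpoint -1.5: g = 14.5 > 0 → [-1.5, -1]
midpoint -1.25: g = 4.023438 > 0 → [-1.25, -1]
midpoint -1.125: g = 0.541504 > 0 → [-1.125, -1]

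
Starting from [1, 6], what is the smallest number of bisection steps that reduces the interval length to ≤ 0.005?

Width after n steps is 5/2^n. Need 2^n ≥ 5/0.005 = 1000.
2^9 = 512 < 1000 ≤ 2^10 = 1024, so n = 10.

10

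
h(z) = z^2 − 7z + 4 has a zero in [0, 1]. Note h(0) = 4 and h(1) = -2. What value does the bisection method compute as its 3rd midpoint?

midpoint 0.5: h = 0.75 > 0 → [0.5, 1]
midpoint 0.75: h = -0.6875 < 0 → [0.5, 0.75]
midpoint 0.625: h = 0.015625 > 0 → [0.625, 0.75]

0.625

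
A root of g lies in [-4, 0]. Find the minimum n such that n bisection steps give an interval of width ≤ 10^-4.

16

Width after n steps is 4/2^n. Need 2^n ≥ 4/10^-4 = 40000.
2^15 = 32768 < 40000 ≤ 2^16 = 65536, so n = 16.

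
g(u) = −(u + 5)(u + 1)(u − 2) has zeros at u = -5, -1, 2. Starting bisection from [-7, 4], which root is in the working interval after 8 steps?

midpoint -1.5: g = -6.125 < 0 → [-7, -1.5]
midpoint -4.25: g = -15.234375 < 0 → [-7, -4.25]
midpoint -5.625: g = 22.041016 > 0 → [-5.625, -4.25]
midpoint -4.9375: g = -1.7073 < 0 → [-5.625, -4.9375]
midpoint -5.28125: g = 8.7674 > 0 → [-5.28125, -4.9375]
midpoint -5.109375: g = 3.1954 > 0 → [-5.109375, -4.9375]
midpoint -5.0234375: g = 0.6623 > 0 → [-5.0234375, -4.9375]
midpoint -4.98046875: g = -0.5427 < 0 → [-5.0234375, -4.98046875]

-5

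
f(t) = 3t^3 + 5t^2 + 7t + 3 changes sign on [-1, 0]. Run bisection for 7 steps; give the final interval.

[-0.59375, -0.5859375]

midpoint -0.5: f = 0.375 > 0 → [-1, -0.5]
midpoint -0.75: f = -0.703125 < 0 → [-0.75, -0.5]
midpoint -0.625: f = -0.154297 < 0 → [-0.625, -0.5]
midpoint -0.5625: f = 0.1106 > 0 → [-0.625, -0.5625]
midpoint -0.59375: f = -0.0215 < 0 → [-0.59375, -0.5625]
midpoint -0.578125: f = 0.0446 > 0 → [-0.59375, -0.578125]
midpoint -0.5859375: f = 0.0116 > 0 → [-0.59375, -0.5859375]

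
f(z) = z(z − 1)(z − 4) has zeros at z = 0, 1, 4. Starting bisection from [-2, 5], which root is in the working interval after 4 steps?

midpoint 1.5: f = -1.875 < 0 → [1.5, 5]
midpoint 3.25: f = -5.484375 < 0 → [3.25, 5]
midpoint 4.125: f = 1.611328 > 0 → [3.25, 4.125]
midpoint 3.6875: f = -3.0969 < 0 → [3.6875, 4.125]

4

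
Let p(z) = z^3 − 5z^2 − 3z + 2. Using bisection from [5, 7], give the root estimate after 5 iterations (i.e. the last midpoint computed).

5.4375

midpoint 6: p = 20 > 0 → [5, 6]
midpoint 5.5: p = 0.625 > 0 → [5, 5.5]
midpoint 5.25: p = -6.859375 < 0 → [5.25, 5.5]
midpoint 5.375: p = -3.291 < 0 → [5.375, 5.5]
midpoint 5.4375: p = -1.3772 < 0 → [5.4375, 5.5]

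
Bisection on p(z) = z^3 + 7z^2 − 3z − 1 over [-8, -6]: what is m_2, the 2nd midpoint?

-7.5

midpoint -7: p = 20 > 0 → [-8, -7]
midpoint -7.5: p = -6.625 < 0 → [-7.5, -7]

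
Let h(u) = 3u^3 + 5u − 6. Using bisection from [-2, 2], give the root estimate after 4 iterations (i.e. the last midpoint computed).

0.75

u = 0 gives h = -6, negative; keep [0, 2]
u = 1 gives h = 2, positive; keep [0, 1]
u = 0.5 gives h = -3.125, negative; keep [0.5, 1]
u = 0.75 gives h = -0.9844, negative; keep [0.75, 1]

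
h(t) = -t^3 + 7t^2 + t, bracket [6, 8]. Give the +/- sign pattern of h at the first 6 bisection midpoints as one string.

+--+--

midpoint 7: h = 7 > 0 → [7, 8]
midpoint 7.5: h = -20.625 < 0 → [7, 7.5]
midpoint 7.25: h = -5.890625 < 0 → [7, 7.25]
midpoint 7.125: h = 0.7793 > 0 → [7.125, 7.25]
midpoint 7.1875: h = -2.4988 < 0 → [7.125, 7.1875]
midpoint 7.15625: h = -0.8456 < 0 → [7.125, 7.15625]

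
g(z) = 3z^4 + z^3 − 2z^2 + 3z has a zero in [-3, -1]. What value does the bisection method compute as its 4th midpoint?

m = -2, g(m) = 26 (+); new bracket [-2, -1]
m = -1.5, g(m) = 2.8125 (+); new bracket [-1.5, -1]
m = -1.25, g(m) = -1.503906 (−); new bracket [-1.5, -1.25]
m = -1.375, g(m) = 0.2175 (+); new bracket [-1.375, -1.25]

-1.375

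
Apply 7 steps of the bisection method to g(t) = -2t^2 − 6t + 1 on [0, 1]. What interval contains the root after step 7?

m = 0.5, g(m) = -2.5 (−); new bracket [0, 0.5]
m = 0.25, g(m) = -0.625 (−); new bracket [0, 0.25]
m = 0.125, g(m) = 0.21875 (+); new bracket [0.125, 0.25]
m = 0.1875, g(m) = -0.1953 (−); new bracket [0.125, 0.1875]
m = 0.15625, g(m) = 0.0137 (+); new bracket [0.15625, 0.1875]
m = 0.171875, g(m) = -0.0903 (−); new bracket [0.15625, 0.171875]
m = 0.1640625, g(m) = -0.0382 (−); new bracket [0.15625, 0.1640625]

[0.15625, 0.1640625]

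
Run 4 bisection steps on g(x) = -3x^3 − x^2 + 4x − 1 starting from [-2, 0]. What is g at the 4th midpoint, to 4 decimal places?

-0.5918

x = -1 gives g = -3, negative; keep [-2, -1]
x = -1.5 gives g = 0.875, positive; keep [-1.5, -1]
x = -1.25 gives g = -1.703125, negative; keep [-1.5, -1.25]
x = -1.375 gives g = -0.5918, negative; keep [-1.5, -1.375]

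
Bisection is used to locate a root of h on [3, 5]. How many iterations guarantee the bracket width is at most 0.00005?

Width after n steps is 2/2^n. Need 2^n ≥ 2/0.00005 = 40000.
2^15 = 32768 < 40000 ≤ 2^16 = 65536, so n = 16.

16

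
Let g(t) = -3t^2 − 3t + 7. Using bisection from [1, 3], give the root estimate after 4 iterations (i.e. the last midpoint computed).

1.125

midpoint 2: g = -11 < 0 → [1, 2]
midpoint 1.5: g = -4.25 < 0 → [1, 1.5]
midpoint 1.25: g = -1.4375 < 0 → [1, 1.25]
midpoint 1.125: g = -0.1719 < 0 → [1, 1.125]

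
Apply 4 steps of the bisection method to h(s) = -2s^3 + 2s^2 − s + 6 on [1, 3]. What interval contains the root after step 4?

[1.625, 1.75]

s = 2 gives h = -4, negative; keep [1, 2]
s = 1.5 gives h = 2.25, positive; keep [1.5, 2]
s = 1.75 gives h = -0.34375, negative; keep [1.5, 1.75]
s = 1.625 gives h = 1.0742, positive; keep [1.625, 1.75]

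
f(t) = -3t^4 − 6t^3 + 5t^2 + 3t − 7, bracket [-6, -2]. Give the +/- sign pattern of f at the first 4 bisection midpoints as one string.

t = -4 gives f = -323, negative; keep [-4, -2]
t = -3 gives f = -52, negative; keep [-3, -2]
t = -2.5 gives f = -6.6875, negative; keep [-2.5, -2]
t = -2.25 gives f = 3.0195, positive; keep [-2.5, -2.25]

---+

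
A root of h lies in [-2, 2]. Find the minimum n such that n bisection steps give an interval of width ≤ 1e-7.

26

Width after n steps is 4/2^n. Need 2^n ≥ 4/1e-7 = 40000000.
2^25 = 33554432 < 40000000 ≤ 2^26 = 67108864, so n = 26.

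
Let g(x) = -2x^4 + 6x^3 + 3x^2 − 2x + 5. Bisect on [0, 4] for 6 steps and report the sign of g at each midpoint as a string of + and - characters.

++-++-

midpoint 2: g = 29 > 0 → [2, 4]
midpoint 3: g = 26 > 0 → [3, 4]
midpoint 3.5: g = -8.125 < 0 → [3, 3.5]
midpoint 3.25: g = 13.0234 > 0 → [3.25, 3.5]
midpoint 3.375: g = 3.5894 > 0 → [3.375, 3.5]
midpoint 3.4375: g = -1.9673 < 0 → [3.375, 3.4375]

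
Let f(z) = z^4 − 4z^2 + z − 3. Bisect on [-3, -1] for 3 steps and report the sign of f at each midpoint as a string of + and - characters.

midpoint -2: f = -5 < 0 → [-3, -2]
midpoint -2.5: f = 8.5625 > 0 → [-2.5, -2]
midpoint -2.25: f = 0.128906 > 0 → [-2.25, -2]

-++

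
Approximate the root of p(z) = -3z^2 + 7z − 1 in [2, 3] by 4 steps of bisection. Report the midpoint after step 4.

2.1875

m = 2.5, p(m) = -2.25 (−); new bracket [2, 2.5]
m = 2.25, p(m) = -0.4375 (−); new bracket [2, 2.25]
m = 2.125, p(m) = 0.328125 (+); new bracket [2.125, 2.25]
m = 2.1875, p(m) = -0.043 (−); new bracket [2.125, 2.1875]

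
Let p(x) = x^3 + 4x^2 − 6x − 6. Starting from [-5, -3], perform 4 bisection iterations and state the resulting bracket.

[-5, -4.875]

p(-4) = 18 > 0, so the root lies in [-5, -4]
p(-4.5) = 10.875 > 0, so the root lies in [-5, -4.5]
p(-4.75) = 5.578125 > 0, so the root lies in [-5, -4.75]
p(-4.875) = 2.4551 > 0, so the root lies in [-5, -4.875]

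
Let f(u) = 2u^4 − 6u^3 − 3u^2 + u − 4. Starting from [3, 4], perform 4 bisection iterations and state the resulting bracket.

u = 3.5 gives f = 5.625, positive; keep [3, 3.5]
u = 3.25 gives f = -15.273438, negative; keep [3.25, 3.5]
u = 3.375 gives f = -5.964355, negative; keep [3.375, 3.5]
u = 3.4375 gives f = -0.4702, negative; keep [3.4375, 3.5]

[3.4375, 3.5]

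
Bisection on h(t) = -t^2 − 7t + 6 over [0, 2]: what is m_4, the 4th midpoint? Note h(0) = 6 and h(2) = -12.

m = 1, h(m) = -2 (−); new bracket [0, 1]
m = 0.5, h(m) = 2.25 (+); new bracket [0.5, 1]
m = 0.75, h(m) = 0.1875 (+); new bracket [0.75, 1]
m = 0.875, h(m) = -0.8906 (−); new bracket [0.75, 0.875]

0.875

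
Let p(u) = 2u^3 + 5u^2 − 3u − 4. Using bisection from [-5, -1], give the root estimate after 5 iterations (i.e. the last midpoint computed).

-2.875

u = -3 gives p = -4, negative; keep [-3, -1]
u = -2 gives p = 6, positive; keep [-3, -2]
u = -2.5 gives p = 3.5, positive; keep [-3, -2.5]
u = -2.75 gives p = 0.4688, positive; keep [-3, -2.75]
u = -2.875 gives p = -1.5742, negative; keep [-2.875, -2.75]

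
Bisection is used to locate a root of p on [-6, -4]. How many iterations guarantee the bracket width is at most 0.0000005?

22

Width after n steps is 2/2^n. Need 2^n ≥ 2/0.0000005 = 4000000.
2^21 = 2097152 < 4000000 ≤ 2^22 = 4194304, so n = 22.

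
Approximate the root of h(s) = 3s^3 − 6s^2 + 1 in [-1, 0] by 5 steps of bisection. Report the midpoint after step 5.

-0.34375

midpoint -0.5: h = -0.875 < 0 → [-0.5, 0]
midpoint -0.25: h = 0.578125 > 0 → [-0.5, -0.25]
midpoint -0.375: h = -0.001953 < 0 → [-0.375, -0.25]
midpoint -0.3125: h = 0.3225 > 0 → [-0.375, -0.3125]
midpoint -0.34375: h = 0.1692 > 0 → [-0.375, -0.34375]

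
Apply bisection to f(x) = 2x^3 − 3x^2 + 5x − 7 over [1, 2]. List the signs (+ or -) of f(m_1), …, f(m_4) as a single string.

+---

m = 1.5, f(m) = 0.5 (+); new bracket [1, 1.5]
m = 1.25, f(m) = -1.53125 (−); new bracket [1.25, 1.5]
m = 1.375, f(m) = -0.597656 (−); new bracket [1.375, 1.5]
m = 1.4375, f(m) = -0.0708 (−); new bracket [1.4375, 1.5]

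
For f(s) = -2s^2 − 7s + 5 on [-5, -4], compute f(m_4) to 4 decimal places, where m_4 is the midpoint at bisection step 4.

s = -4.5 gives f = -4, negative; keep [-4.5, -4]
s = -4.25 gives f = -1.375, negative; keep [-4.25, -4]
s = -4.125 gives f = -0.15625, negative; keep [-4.125, -4]
s = -4.0625 gives f = 0.4297, positive; keep [-4.125, -4.0625]

0.4297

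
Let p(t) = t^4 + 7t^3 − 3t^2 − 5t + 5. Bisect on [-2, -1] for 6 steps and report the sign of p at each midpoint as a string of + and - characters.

----++

t = -1.5 gives p = -12.8125, negative; keep [-1.5, -1]
t = -1.25 gives p = -4.667969, negative; keep [-1.25, -1]
t = -1.125 gives p = -1.536865, negative; keep [-1.125, -1]
t = -1.0625 gives p = -0.196, negative; keep [-1.0625, -1]
t = -1.03125 gives p = 0.4198, positive; keep [-1.0625, -1.03125]
t = -1.046875 gives p = 0.1164, positive; keep [-1.0625, -1.046875]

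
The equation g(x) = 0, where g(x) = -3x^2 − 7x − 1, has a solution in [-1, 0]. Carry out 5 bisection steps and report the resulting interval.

[-0.15625, -0.125]

g(-0.5) = 1.75 > 0, so the root lies in [-0.5, 0]
g(-0.25) = 0.5625 > 0, so the root lies in [-0.25, 0]
g(-0.125) = -0.171875 < 0, so the root lies in [-0.25, -0.125]
g(-0.1875) = 0.207 > 0, so the root lies in [-0.1875, -0.125]
g(-0.15625) = 0.0205 > 0, so the root lies in [-0.15625, -0.125]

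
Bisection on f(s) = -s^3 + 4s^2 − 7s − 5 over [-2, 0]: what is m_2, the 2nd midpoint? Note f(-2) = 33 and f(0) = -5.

s = -1 gives f = 7, positive; keep [-1, 0]
s = -0.5 gives f = -0.375, negative; keep [-1, -0.5]

-0.5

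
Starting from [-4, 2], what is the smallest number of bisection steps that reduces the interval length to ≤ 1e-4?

Width after n steps is 6/2^n. Need 2^n ≥ 6/1e-4 = 60000.
2^15 = 32768 < 60000 ≤ 2^16 = 65536, so n = 16.

16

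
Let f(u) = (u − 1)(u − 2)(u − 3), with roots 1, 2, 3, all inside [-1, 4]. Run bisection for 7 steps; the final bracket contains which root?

1

u = 1.5 gives f = 0.375, positive; keep [-1, 1.5]
u = 0.25 gives f = -3.609375, negative; keep [0.25, 1.5]
u = 0.875 gives f = -0.298828, negative; keep [0.875, 1.5]
u = 1.1875 gives f = 0.2761, positive; keep [0.875, 1.1875]
u = 1.03125 gives f = 0.0596, positive; keep [0.875, 1.03125]
u = 0.953125 gives f = -0.1004, negative; keep [0.953125, 1.03125]
u = 0.9921875 gives f = -0.0158, negative; keep [0.9921875, 1.03125]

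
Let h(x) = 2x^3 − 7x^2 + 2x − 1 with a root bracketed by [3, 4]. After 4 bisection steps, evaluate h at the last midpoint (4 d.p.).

-0.9751

x = 3.5 gives h = 6, positive; keep [3, 3.5]
x = 3.25 gives h = 0.21875, positive; keep [3, 3.25]
x = 3.125 gives h = -2.074219, negative; keep [3.125, 3.25]
x = 3.1875 gives h = -0.9751, negative; keep [3.1875, 3.25]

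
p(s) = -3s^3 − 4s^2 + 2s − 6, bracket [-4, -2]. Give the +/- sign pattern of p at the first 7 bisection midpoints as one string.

++++--+

s = -3 gives p = 33, positive; keep [-3, -2]
s = -2.5 gives p = 10.875, positive; keep [-2.5, -2]
s = -2.25 gives p = 3.421875, positive; keep [-2.25, -2]
s = -2.125 gives p = 0.4746, positive; keep [-2.125, -2]
s = -2.0625 gives p = -0.8196, negative; keep [-2.125, -2.0625]
s = -2.09375 gives p = -0.187, negative; keep [-2.125, -2.09375]
s = -2.109375 gives p = 0.1402, positive; keep [-2.109375, -2.09375]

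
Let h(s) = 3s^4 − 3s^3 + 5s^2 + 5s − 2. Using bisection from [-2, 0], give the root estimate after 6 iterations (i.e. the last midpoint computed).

-0.78125

midpoint -1: h = 4 > 0 → [-1, 0]
midpoint -0.5: h = -2.6875 < 0 → [-1, -0.5]
midpoint -0.75: h = -0.722656 < 0 → [-1, -0.75]
midpoint -0.875: h = 1.2214 > 0 → [-0.875, -0.75]
midpoint -0.8125: h = 0.1548 > 0 → [-0.8125, -0.75]
midpoint -0.78125: h = -0.3064 < 0 → [-0.8125, -0.78125]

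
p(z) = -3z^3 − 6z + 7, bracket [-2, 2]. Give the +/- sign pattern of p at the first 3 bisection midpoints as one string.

m = 0, p(m) = 7 (+); new bracket [0, 2]
m = 1, p(m) = -2 (−); new bracket [0, 1]
m = 0.5, p(m) = 3.625 (+); new bracket [0.5, 1]

+-+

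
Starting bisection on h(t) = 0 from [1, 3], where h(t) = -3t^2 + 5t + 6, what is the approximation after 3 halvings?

m = 2, h(m) = 4 (+); new bracket [2, 3]
m = 2.5, h(m) = -0.25 (−); new bracket [2, 2.5]
m = 2.25, h(m) = 2.0625 (+); new bracket [2.25, 2.5]

2.25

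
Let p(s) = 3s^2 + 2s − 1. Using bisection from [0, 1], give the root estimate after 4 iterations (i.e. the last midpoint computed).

p(0.5) = 0.75 > 0, so the root lies in [0, 0.5]
p(0.25) = -0.3125 < 0, so the root lies in [0.25, 0.5]
p(0.375) = 0.171875 > 0, so the root lies in [0.25, 0.375]
p(0.3125) = -0.082 < 0, so the root lies in [0.3125, 0.375]

0.3125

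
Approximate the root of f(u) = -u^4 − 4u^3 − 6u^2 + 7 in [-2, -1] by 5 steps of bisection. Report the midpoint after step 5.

u = -1.5 gives f = 1.9375, positive; keep [-2, -1.5]
u = -1.75 gives f = 0.683594, positive; keep [-2, -1.75]
u = -1.875 gives f = -0.086182, negative; keep [-1.875, -1.75]
u = -1.8125 gives f = 0.3142, positive; keep [-1.875, -1.8125]
u = -1.84375 gives f = 0.1182, positive; keep [-1.875, -1.84375]

-1.84375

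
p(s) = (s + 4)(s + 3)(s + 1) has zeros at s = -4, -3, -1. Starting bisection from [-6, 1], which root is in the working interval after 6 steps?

-1

p(-2.5) = -1.125 < 0, so the root lies in [-2.5, 1]
p(-0.75) = 1.828125 > 0, so the root lies in [-2.5, -0.75]
p(-1.625) = -2.041016 < 0, so the root lies in [-1.625, -0.75]
p(-1.1875) = -0.9558 < 0, so the root lies in [-1.1875, -0.75]
p(-0.96875) = 0.1924 > 0, so the root lies in [-1.1875, -0.96875]
p(-1.078125) = -0.4387 < 0, so the root lies in [-1.078125, -0.96875]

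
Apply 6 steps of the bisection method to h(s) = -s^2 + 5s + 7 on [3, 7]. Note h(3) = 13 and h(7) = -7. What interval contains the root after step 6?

h(5) = 7 > 0, so the root lies in [5, 7]
h(6) = 1 > 0, so the root lies in [6, 7]
h(6.5) = -2.75 < 0, so the root lies in [6, 6.5]
h(6.25) = -0.8125 < 0, so the root lies in [6, 6.25]
h(6.125) = 0.1094 > 0, so the root lies in [6.125, 6.25]
h(6.1875) = -0.3477 < 0, so the root lies in [6.125, 6.1875]

[6.125, 6.1875]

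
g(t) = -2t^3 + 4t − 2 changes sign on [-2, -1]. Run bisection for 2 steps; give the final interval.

[-1.75, -1.5]

t = -1.5 gives g = -1.25, negative; keep [-2, -1.5]
t = -1.75 gives g = 1.71875, positive; keep [-1.75, -1.5]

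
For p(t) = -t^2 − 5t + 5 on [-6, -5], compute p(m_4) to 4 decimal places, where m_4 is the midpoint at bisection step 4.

p(-5.5) = 2.25 > 0, so the root lies in [-6, -5.5]
p(-5.75) = 0.6875 > 0, so the root lies in [-6, -5.75]
p(-5.875) = -0.140625 < 0, so the root lies in [-5.875, -5.75]
p(-5.8125) = 0.2773 > 0, so the root lies in [-5.875, -5.8125]

0.2773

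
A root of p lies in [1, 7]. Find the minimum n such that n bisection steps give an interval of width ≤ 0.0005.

Width after n steps is 6/2^n. Need 2^n ≥ 6/0.0005 = 12000.
2^13 = 8192 < 12000 ≤ 2^14 = 16384, so n = 14.

14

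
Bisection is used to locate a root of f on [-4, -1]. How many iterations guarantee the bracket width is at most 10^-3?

Width after n steps is 3/2^n. Need 2^n ≥ 3/10^-3 = 3000.
2^11 = 2048 < 3000 ≤ 2^12 = 4096, so n = 12.

12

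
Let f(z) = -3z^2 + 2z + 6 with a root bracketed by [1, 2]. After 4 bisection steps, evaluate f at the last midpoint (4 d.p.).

-0.2305

m = 1.5, f(m) = 2.25 (+); new bracket [1.5, 2]
m = 1.75, f(m) = 0.3125 (+); new bracket [1.75, 2]
m = 1.875, f(m) = -0.796875 (−); new bracket [1.75, 1.875]
m = 1.8125, f(m) = -0.2305 (−); new bracket [1.75, 1.8125]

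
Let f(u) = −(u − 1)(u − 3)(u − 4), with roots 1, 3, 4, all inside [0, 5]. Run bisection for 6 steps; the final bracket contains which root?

f(2.5) = -1.125 < 0, so the root lies in [0, 2.5]
f(1.25) = -1.203125 < 0, so the root lies in [0, 1.25]
f(0.625) = 3.005859 > 0, so the root lies in [0.625, 1.25]
f(0.9375) = 0.3948 > 0, so the root lies in [0.9375, 1.25]
f(1.09375) = -0.5194 < 0, so the root lies in [0.9375, 1.09375]
f(1.015625) = -0.0925 < 0, so the root lies in [0.9375, 1.015625]

1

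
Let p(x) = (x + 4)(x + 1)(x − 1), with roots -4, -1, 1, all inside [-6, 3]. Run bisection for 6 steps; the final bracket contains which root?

p(-1.5) = 3.125 > 0, so the root lies in [-6, -1.5]
p(-3.75) = 3.265625 > 0, so the root lies in [-6, -3.75]
p(-4.875) = -19.919922 < 0, so the root lies in [-4.875, -3.75]
p(-4.3125) = -5.4993 < 0, so the root lies in [-4.3125, -3.75]
p(-4.03125) = -0.4766 < 0, so the root lies in [-4.03125, -3.75]
p(-3.890625) = 1.5462 > 0, so the root lies in [-4.03125, -3.890625]

-4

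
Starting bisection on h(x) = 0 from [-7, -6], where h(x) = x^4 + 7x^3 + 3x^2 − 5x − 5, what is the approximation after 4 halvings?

-6.4375

midpoint -6.5: h = 16.9375 > 0 → [-6.5, -6]
midpoint -6.25: h = -39.667969 < 0 → [-6.5, -6.25]
midpoint -6.375: h = -13.130615 < 0 → [-6.5, -6.375]
midpoint -6.4375: h = 1.4485 > 0 → [-6.4375, -6.375]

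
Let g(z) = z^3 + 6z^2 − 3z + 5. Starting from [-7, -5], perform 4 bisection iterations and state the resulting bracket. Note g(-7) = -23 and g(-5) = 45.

[-6.625, -6.5]

g(-6) = 23 > 0, so the root lies in [-7, -6]
g(-6.5) = 3.375 > 0, so the root lies in [-7, -6.5]
g(-6.75) = -8.921875 < 0, so the root lies in [-6.75, -6.5]
g(-6.625) = -2.5566 < 0, so the root lies in [-6.625, -6.5]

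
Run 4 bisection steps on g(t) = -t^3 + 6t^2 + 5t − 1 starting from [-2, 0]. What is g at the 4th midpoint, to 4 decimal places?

g(-1) = 1 > 0, so the root lies in [-1, 0]
g(-0.5) = -1.875 < 0, so the root lies in [-1, -0.5]
g(-0.75) = -0.953125 < 0, so the root lies in [-1, -0.75]
g(-0.875) = -0.1113 < 0, so the root lies in [-1, -0.875]

-0.1113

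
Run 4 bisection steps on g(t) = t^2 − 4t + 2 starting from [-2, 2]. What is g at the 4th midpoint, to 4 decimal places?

-0.4375

g(0) = 2 > 0, so the root lies in [0, 2]
g(1) = -1 < 0, so the root lies in [0, 1]
g(0.5) = 0.25 > 0, so the root lies in [0.5, 1]
g(0.75) = -0.4375 < 0, so the root lies in [0.5, 0.75]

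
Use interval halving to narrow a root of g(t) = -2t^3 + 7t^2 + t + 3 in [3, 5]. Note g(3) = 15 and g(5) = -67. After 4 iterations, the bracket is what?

g(4) = -9 < 0, so the root lies in [3, 4]
g(3.5) = 6.5 > 0, so the root lies in [3.5, 4]
g(3.75) = -0.28125 < 0, so the root lies in [3.5, 3.75]
g(3.625) = 3.3398 > 0, so the root lies in [3.625, 3.75]

[3.625, 3.75]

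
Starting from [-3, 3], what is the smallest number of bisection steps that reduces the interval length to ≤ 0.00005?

17

Width after n steps is 6/2^n. Need 2^n ≥ 6/0.00005 = 120000.
2^16 = 65536 < 120000 ≤ 2^17 = 131072, so n = 17.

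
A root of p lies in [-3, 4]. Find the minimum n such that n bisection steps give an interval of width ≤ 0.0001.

Width after n steps is 7/2^n. Need 2^n ≥ 7/0.0001 = 70000.
2^16 = 65536 < 70000 ≤ 2^17 = 131072, so n = 17.

17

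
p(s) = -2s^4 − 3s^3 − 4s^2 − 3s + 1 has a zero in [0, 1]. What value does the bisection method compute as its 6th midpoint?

s = 0.5 gives p = -2, negative; keep [0, 0.5]
s = 0.25 gives p = -0.054688, negative; keep [0, 0.25]
s = 0.125 gives p = 0.556152, positive; keep [0.125, 0.25]
s = 0.1875 gives p = 0.2746, positive; keep [0.1875, 0.25]
s = 0.21875 gives p = 0.1164, positive; keep [0.21875, 0.25]
s = 0.234375 gives p = 0.0325, positive; keep [0.234375, 0.25]

0.234375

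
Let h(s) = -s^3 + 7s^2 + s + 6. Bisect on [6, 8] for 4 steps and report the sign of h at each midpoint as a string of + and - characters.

h(7) = 13 > 0, so the root lies in [7, 8]
h(7.5) = -14.625 < 0, so the root lies in [7, 7.5]
h(7.25) = 0.109375 > 0, so the root lies in [7.25, 7.5]
h(7.375) = -7.0215 < 0, so the root lies in [7.25, 7.375]

+-+-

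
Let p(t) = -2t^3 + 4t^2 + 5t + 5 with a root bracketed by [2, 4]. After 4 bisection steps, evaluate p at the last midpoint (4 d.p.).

p(3) = 2 > 0, so the root lies in [3, 4]
p(3.5) = -14.25 < 0, so the root lies in [3, 3.5]
p(3.25) = -5.15625 < 0, so the root lies in [3, 3.25]
p(3.125) = -1.3477 < 0, so the root lies in [3, 3.125]

-1.3477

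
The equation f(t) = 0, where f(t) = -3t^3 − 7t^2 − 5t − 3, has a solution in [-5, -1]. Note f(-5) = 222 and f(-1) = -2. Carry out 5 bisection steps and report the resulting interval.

f(-3) = 30 > 0, so the root lies in [-3, -1]
f(-2) = 3 > 0, so the root lies in [-2, -1]
f(-1.5) = -1.125 < 0, so the root lies in [-2, -1.5]
f(-1.75) = 0.3906 > 0, so the root lies in [-1.75, -1.5]
f(-1.625) = -0.4863 < 0, so the root lies in [-1.75, -1.625]

[-1.75, -1.625]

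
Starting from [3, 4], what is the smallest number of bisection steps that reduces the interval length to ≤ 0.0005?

11

Width after n steps is 1/2^n. Need 2^n ≥ 1/0.0005 = 2000.
2^10 = 1024 < 2000 ≤ 2^11 = 2048, so n = 11.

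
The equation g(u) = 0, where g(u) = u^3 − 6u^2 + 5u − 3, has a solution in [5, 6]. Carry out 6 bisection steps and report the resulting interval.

[5.140625, 5.15625]

g(5.5) = 9.375 > 0, so the root lies in [5, 5.5]
g(5.25) = 2.578125 > 0, so the root lies in [5, 5.25]
g(5.125) = -0.357422 < 0, so the root lies in [5.125, 5.25]
g(5.1875) = 1.073 > 0, so the root lies in [5.125, 5.1875]
g(5.15625) = 0.3485 > 0, so the root lies in [5.125, 5.15625]
g(5.140625) = -0.0067 < 0, so the root lies in [5.140625, 5.15625]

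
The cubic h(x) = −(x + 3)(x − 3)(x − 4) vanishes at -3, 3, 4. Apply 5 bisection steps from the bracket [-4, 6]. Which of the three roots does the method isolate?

-3

h(1) = -24 < 0, so the root lies in [-4, 1]
h(-1.5) = -37.125 < 0, so the root lies in [-4, -1.5]
h(-2.75) = -9.703125 < 0, so the root lies in [-4, -2.75]
h(-3.375) = 17.6309 > 0, so the root lies in [-3.375, -2.75]
h(-3.0625) = 2.676 > 0, so the root lies in [-3.0625, -2.75]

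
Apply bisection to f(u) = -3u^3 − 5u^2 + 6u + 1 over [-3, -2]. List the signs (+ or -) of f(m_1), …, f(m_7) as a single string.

+--+---

u = -2.5 gives f = 1.625, positive; keep [-2.5, -2]
u = -2.25 gives f = -3.640625, negative; keep [-2.5, -2.25]
u = -2.375 gives f = -1.263672, negative; keep [-2.5, -2.375]
u = -2.4375 gives f = 0.1145, positive; keep [-2.4375, -2.375]
u = -2.40625 gives f = -0.5909, negative; keep [-2.4375, -2.40625]
u = -2.421875 gives f = -0.2423, negative; keep [-2.4375, -2.421875]
u = -2.4296875 gives f = -0.0649, negative; keep [-2.4375, -2.4296875]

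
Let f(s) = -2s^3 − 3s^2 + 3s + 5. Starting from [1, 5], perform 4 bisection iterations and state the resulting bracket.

[1.25, 1.5]

midpoint 3: f = -67 < 0 → [1, 3]
midpoint 2: f = -17 < 0 → [1, 2]
midpoint 1.5: f = -4 < 0 → [1, 1.5]
midpoint 1.25: f = 0.1562 > 0 → [1.25, 1.5]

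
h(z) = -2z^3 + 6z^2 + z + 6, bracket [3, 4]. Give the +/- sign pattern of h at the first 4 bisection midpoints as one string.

h(3.5) = -2.75 < 0, so the root lies in [3, 3.5]
h(3.25) = 3.96875 > 0, so the root lies in [3.25, 3.5]
h(3.375) = 0.832031 > 0, so the root lies in [3.375, 3.5]
h(3.4375) = -0.9019 < 0, so the root lies in [3.375, 3.4375]

-++-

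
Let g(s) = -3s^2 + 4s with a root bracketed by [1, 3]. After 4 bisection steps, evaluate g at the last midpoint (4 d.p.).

-0.1719

midpoint 2: g = -4 < 0 → [1, 2]
midpoint 1.5: g = -0.75 < 0 → [1, 1.5]
midpoint 1.25: g = 0.3125 > 0 → [1.25, 1.5]
midpoint 1.375: g = -0.1719 < 0 → [1.25, 1.375]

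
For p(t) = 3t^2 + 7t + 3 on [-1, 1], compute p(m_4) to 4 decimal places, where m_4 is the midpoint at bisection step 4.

m = 0, p(m) = 3 (+); new bracket [-1, 0]
m = -0.5, p(m) = 0.25 (+); new bracket [-1, -0.5]
m = -0.75, p(m) = -0.5625 (−); new bracket [-0.75, -0.5]
m = -0.625, p(m) = -0.2031 (−); new bracket [-0.625, -0.5]

-0.2031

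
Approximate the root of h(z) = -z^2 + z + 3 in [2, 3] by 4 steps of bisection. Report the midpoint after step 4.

2.3125

m = 2.5, h(m) = -0.75 (−); new bracket [2, 2.5]
m = 2.25, h(m) = 0.1875 (+); new bracket [2.25, 2.5]
m = 2.375, h(m) = -0.265625 (−); new bracket [2.25, 2.375]
m = 2.3125, h(m) = -0.0352 (−); new bracket [2.25, 2.3125]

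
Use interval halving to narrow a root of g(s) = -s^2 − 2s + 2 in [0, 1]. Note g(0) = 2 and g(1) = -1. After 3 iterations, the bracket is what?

s = 0.5 gives g = 0.75, positive; keep [0.5, 1]
s = 0.75 gives g = -0.0625, negative; keep [0.5, 0.75]
s = 0.625 gives g = 0.359375, positive; keep [0.625, 0.75]

[0.625, 0.75]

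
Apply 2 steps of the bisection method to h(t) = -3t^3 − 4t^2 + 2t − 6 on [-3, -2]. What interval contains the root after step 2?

[-2.25, -2]

t = -2.5 gives h = 10.875, positive; keep [-2.5, -2]
t = -2.25 gives h = 3.421875, positive; keep [-2.25, -2]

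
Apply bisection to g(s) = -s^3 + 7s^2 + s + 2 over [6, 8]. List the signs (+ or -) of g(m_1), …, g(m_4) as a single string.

g(7) = 9 > 0, so the root lies in [7, 8]
g(7.5) = -18.625 < 0, so the root lies in [7, 7.5]
g(7.25) = -3.890625 < 0, so the root lies in [7, 7.25]
g(7.125) = 2.7793 > 0, so the root lies in [7.125, 7.25]

+--+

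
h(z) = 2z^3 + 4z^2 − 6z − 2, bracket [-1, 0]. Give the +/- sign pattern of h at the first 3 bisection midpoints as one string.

+-+

h(-0.5) = 1.75 > 0, so the root lies in [-0.5, 0]
h(-0.25) = -0.28125 < 0, so the root lies in [-0.5, -0.25]
h(-0.375) = 0.707031 > 0, so the root lies in [-0.375, -0.25]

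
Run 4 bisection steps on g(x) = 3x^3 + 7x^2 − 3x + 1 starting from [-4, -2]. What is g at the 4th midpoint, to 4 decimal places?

2.8457

x = -3 gives g = -8, negative; keep [-3, -2]
x = -2.5 gives g = 5.375, positive; keep [-3, -2.5]
x = -2.75 gives g = -0.203125, negative; keep [-2.75, -2.5]
x = -2.625 gives g = 2.8457, positive; keep [-2.75, -2.625]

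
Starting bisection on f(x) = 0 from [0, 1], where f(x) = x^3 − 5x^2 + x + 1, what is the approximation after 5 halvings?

x = 0.5 gives f = 0.375, positive; keep [0.5, 1]
x = 0.75 gives f = -0.640625, negative; keep [0.5, 0.75]
x = 0.625 gives f = -0.083984, negative; keep [0.5, 0.625]
x = 0.5625 gives f = 0.1584, positive; keep [0.5625, 0.625]
x = 0.59375 gives f = 0.0404, positive; keep [0.59375, 0.625]

0.59375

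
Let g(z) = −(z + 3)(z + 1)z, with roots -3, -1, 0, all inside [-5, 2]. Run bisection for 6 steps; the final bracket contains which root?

midpoint -1.5: g = -1.125 < 0 → [-5, -1.5]
midpoint -3.25: g = 1.828125 > 0 → [-3.25, -1.5]
midpoint -2.375: g = -2.041016 < 0 → [-3.25, -2.375]
midpoint -2.8125: g = -0.9558 < 0 → [-3.25, -2.8125]
midpoint -3.03125: g = 0.1924 > 0 → [-3.03125, -2.8125]
midpoint -2.921875: g = -0.4387 < 0 → [-3.03125, -2.921875]

-3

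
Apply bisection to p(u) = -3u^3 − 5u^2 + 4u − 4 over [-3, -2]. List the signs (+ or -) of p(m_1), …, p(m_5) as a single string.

u = -2.5 gives p = 1.625, positive; keep [-2.5, -2]
u = -2.25 gives p = -4.140625, negative; keep [-2.5, -2.25]
u = -2.375 gives p = -1.513672, negative; keep [-2.5, -2.375]
u = -2.4375 gives p = -0.0105, negative; keep [-2.5, -2.4375]
u = -2.46875 gives p = 0.7904, positive; keep [-2.46875, -2.4375]

+---+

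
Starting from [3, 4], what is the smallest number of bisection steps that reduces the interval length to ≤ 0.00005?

15

Width after n steps is 1/2^n. Need 2^n ≥ 1/0.00005 = 20000.
2^14 = 16384 < 20000 ≤ 2^15 = 32768, so n = 15.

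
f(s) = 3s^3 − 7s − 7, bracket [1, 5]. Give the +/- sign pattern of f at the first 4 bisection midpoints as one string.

s = 3 gives f = 53, positive; keep [1, 3]
s = 2 gives f = 3, positive; keep [1, 2]
s = 1.5 gives f = -7.375, negative; keep [1.5, 2]
s = 1.75 gives f = -3.1719, negative; keep [1.75, 2]

++--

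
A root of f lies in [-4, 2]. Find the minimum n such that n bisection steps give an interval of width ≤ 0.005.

Width after n steps is 6/2^n. Need 2^n ≥ 6/0.005 = 1200.
2^10 = 1024 < 1200 ≤ 2^11 = 2048, so n = 11.

11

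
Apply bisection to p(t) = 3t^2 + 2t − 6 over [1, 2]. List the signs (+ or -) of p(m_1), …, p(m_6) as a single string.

t = 1.5 gives p = 3.75, positive; keep [1, 1.5]
t = 1.25 gives p = 1.1875, positive; keep [1, 1.25]
t = 1.125 gives p = 0.046875, positive; keep [1, 1.125]
t = 1.0625 gives p = -0.4883, negative; keep [1.0625, 1.125]
t = 1.09375 gives p = -0.2236, negative; keep [1.09375, 1.125]
t = 1.109375 gives p = -0.0891, negative; keep [1.109375, 1.125]

+++---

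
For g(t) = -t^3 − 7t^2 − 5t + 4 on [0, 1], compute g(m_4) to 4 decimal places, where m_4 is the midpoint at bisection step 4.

0.3889

midpoint 0.5: g = -0.375 < 0 → [0, 0.5]
midpoint 0.25: g = 2.296875 > 0 → [0.25, 0.5]
midpoint 0.375: g = 1.087891 > 0 → [0.375, 0.5]
midpoint 0.4375: g = 0.3889 > 0 → [0.4375, 0.5]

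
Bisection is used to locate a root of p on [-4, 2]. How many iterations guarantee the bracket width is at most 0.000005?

Width after n steps is 6/2^n. Need 2^n ≥ 6/0.000005 = 1200000.
2^20 = 1048576 < 1200000 ≤ 2^21 = 2097152, so n = 21.

21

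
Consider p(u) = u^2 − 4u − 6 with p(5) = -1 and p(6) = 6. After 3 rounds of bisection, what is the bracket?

[5.125, 5.25]

u = 5.5 gives p = 2.25, positive; keep [5, 5.5]
u = 5.25 gives p = 0.5625, positive; keep [5, 5.25]
u = 5.125 gives p = -0.234375, negative; keep [5.125, 5.25]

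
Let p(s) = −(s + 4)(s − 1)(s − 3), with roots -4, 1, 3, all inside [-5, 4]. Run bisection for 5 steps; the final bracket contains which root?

midpoint -0.5: p = -18.375 < 0 → [-5, -0.5]
midpoint -2.75: p = -26.953125 < 0 → [-5, -2.75]
midpoint -3.875: p = -4.189453 < 0 → [-5, -3.875]
midpoint -4.4375: p = 17.6931 > 0 → [-4.4375, -3.875]
midpoint -4.15625: p = 5.7655 > 0 → [-4.15625, -3.875]

-4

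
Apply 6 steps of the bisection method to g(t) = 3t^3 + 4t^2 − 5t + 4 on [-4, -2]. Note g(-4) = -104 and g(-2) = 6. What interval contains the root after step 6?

g(-3) = -26 < 0, so the root lies in [-3, -2]
g(-2.5) = -5.375 < 0, so the root lies in [-2.5, -2]
g(-2.25) = 1.328125 > 0, so the root lies in [-2.5, -2.25]
g(-2.375) = -1.752 < 0, so the root lies in [-2.375, -2.25]
g(-2.3125) = -0.1462 < 0, so the root lies in [-2.3125, -2.25]
g(-2.28125) = 0.6071 > 0, so the root lies in [-2.3125, -2.28125]

[-2.3125, -2.28125]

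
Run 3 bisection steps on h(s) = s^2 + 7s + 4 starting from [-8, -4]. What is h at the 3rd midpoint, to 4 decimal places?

m = -6, h(m) = -2 (−); new bracket [-8, -6]
m = -7, h(m) = 4 (+); new bracket [-7, -6]
m = -6.5, h(m) = 0.75 (+); new bracket [-6.5, -6]

0.7500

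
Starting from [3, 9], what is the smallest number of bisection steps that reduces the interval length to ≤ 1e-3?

Width after n steps is 6/2^n. Need 2^n ≥ 6/1e-3 = 6000.
2^12 = 4096 < 6000 ≤ 2^13 = 8192, so n = 13.

13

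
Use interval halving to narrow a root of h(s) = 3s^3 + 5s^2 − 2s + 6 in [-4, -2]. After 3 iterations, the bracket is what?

s = -3 gives h = -24, negative; keep [-3, -2]
s = -2.5 gives h = -4.625, negative; keep [-2.5, -2]
s = -2.25 gives h = 1.640625, positive; keep [-2.5, -2.25]

[-2.5, -2.25]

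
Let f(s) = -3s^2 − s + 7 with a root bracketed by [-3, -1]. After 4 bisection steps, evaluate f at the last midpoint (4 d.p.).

s = -2 gives f = -3, negative; keep [-2, -1]
s = -1.5 gives f = 1.75, positive; keep [-2, -1.5]
s = -1.75 gives f = -0.4375, negative; keep [-1.75, -1.5]
s = -1.625 gives f = 0.7031, positive; keep [-1.75, -1.625]

0.7031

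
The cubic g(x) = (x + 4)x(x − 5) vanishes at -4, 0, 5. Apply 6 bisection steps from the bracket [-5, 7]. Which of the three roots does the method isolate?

m = 1, g(m) = -20 (−); new bracket [1, 7]
m = 4, g(m) = -32 (−); new bracket [4, 7]
m = 5.5, g(m) = 26.125 (+); new bracket [4, 5.5]
m = 4.75, g(m) = -10.3906 (−); new bracket [4.75, 5.5]
m = 5.125, g(m) = 5.8457 (+); new bracket [4.75, 5.125]
m = 4.9375, g(m) = -2.7581 (−); new bracket [4.9375, 5.125]

5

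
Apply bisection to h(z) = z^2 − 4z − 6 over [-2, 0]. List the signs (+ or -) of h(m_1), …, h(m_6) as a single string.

midpoint -1: h = -1 < 0 → [-2, -1]
midpoint -1.5: h = 2.25 > 0 → [-1.5, -1]
midpoint -1.25: h = 0.5625 > 0 → [-1.25, -1]
midpoint -1.125: h = -0.2344 < 0 → [-1.25, -1.125]
midpoint -1.1875: h = 0.1602 > 0 → [-1.1875, -1.125]
midpoint -1.15625: h = -0.0381 < 0 → [-1.1875, -1.15625]

-++-+-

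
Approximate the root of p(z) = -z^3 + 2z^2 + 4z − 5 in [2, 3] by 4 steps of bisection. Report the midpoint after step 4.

2.8125

m = 2.5, p(m) = 1.875 (+); new bracket [2.5, 3]
m = 2.75, p(m) = 0.328125 (+); new bracket [2.75, 3]
m = 2.875, p(m) = -0.732422 (−); new bracket [2.75, 2.875]
m = 2.8125, p(m) = -0.177 (−); new bracket [2.75, 2.8125]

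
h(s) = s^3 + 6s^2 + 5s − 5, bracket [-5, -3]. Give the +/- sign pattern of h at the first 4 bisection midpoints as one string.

midpoint -4: h = 7 > 0 → [-5, -4]
midpoint -4.5: h = 2.875 > 0 → [-5, -4.5]
midpoint -4.75: h = -0.546875 < 0 → [-4.75, -4.5]
midpoint -4.625: h = 1.2871 > 0 → [-4.75, -4.625]

++-+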